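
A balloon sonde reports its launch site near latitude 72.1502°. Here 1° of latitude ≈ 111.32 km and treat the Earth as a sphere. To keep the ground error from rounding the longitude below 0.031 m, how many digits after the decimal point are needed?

6

At 72.1502° one degree of longitude covers 111320 × cos 72.1502° ≈ 111320 × 0.3065 ≈ 34122.1 m.
Rounding to N decimal places gives at most 0.5 × 10⁻ᴺ degrees of error, i.e. 0.5 × 10⁻ᴺ × 34122.1 m.
Setting 17061.1 × 10⁻ᴺ ≤ 0.031 gives 10ᴺ ≥ 5.504e+05, i.e. N ≥ 5.74.
So 6 decimal places suffice (0.0171 m); 5 would allow up to 0.171 m.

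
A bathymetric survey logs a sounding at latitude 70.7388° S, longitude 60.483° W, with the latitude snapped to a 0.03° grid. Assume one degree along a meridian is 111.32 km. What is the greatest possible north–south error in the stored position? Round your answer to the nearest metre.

1670 metres

With a 0.03° grid the true value lies within half a step, ±0.03°/2 = ±0.015°, of the stored one.
So the N–S error is at most 0.015 × 111320 = 1669.8 m.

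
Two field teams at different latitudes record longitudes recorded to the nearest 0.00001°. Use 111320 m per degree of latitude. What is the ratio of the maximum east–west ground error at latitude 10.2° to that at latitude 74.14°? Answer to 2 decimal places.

3.60

Rounding to 5 decimal places leaves the longitude within ±5e-06° of the true value.
At 10.2°: 5e-06° × 111320 × cos 10.2° = 5e-06 × 111320 × 0.9842 ≈ 0.5478 m.
At 74.14°: 5e-06° × 111320 × cos 74.14° = 5e-06 × 111320 × 0.2733 ≈ 0.15211 m.
The ratio reduces to cos 10.2° / cos 74.14° = 0.9842/0.2733 ≈ 3.6013.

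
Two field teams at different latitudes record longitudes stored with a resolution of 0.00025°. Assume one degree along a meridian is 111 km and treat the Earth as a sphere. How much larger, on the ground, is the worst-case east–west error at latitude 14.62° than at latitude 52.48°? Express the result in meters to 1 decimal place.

5.0 meters

With a 0.00025° grid the true value lies within half a step, ±0.00025°/2 = ±0.000125°, of the stored one.
Error at 14.62° = 0.000125° × 111000 × cos 14.62° ≈ 13.875 × 0.9676 = 13.426 m.
Error at 52.48° = 0.000125° × 111000 × cos 52.48° ≈ 13.875 × 0.6090 = 8.4504 m.
Difference: 13.426 − 8.4504 = 4.9753 m.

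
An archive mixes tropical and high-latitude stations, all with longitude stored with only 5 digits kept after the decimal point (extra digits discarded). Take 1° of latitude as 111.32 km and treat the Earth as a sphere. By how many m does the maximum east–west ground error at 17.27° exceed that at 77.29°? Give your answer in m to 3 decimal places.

Truncating at 5 decimal places can drop up to a full unit in the last place, so the longitude may be off by as much as 1e-05°.
At 17.27°: 1e-05° × 111320 × cos 17.27° = 1e-05 × 111320 × 0.9549 ≈ 1.063 m.
At 77.29°: 1e-05° × 111320 × cos 77.29° = 1e-05 × 111320 × 0.2200 ≈ 0.24492 m.
Difference: 1.063 − 0.24492 = 0.81809 m.

0.818 m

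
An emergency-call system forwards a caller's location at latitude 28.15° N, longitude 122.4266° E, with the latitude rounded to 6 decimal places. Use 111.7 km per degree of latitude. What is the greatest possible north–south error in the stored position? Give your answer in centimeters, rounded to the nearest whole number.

6 centimeters

Rounding to 6 decimal places leaves the latitude within ±5e-07° of the true value.
North–south distance: 5e-07° × 111700 m/° = 0.05585 m.
That is 0.05585 m = 5.585 cm.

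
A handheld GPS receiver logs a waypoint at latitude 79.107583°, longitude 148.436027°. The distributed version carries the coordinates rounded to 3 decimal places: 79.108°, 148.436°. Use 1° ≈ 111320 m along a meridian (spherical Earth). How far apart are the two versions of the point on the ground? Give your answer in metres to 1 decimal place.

46.4 metres

Δlat = 79.107583 − 79.108 = -0.000417°; Δlon = 148.436027 − 148.436 = +0.000027°.
N–S: -0.000417° × 111320 m/° = -46.4204 m.
East–west at this latitude: 0.000027° × 111320 × cos 79.108° ≈ 0.000027 × 21034.8 = 0.567941 m.
Hypotenuse of the two orthogonal shifts: √(46.4204² + 0.567941²) = 46.4239 m.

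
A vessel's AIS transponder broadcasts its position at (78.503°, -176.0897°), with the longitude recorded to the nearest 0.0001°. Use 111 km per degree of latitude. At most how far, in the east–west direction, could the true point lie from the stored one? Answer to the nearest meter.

1 meters

Rounding to 4 decimal places leaves the longitude within ±5e-05° of the true value.
Parallels shrink by cos φ, so at 78.503° a degree of longitude is 111000 × 0.1993 ≈ 22124.1 m.
So at most 5e-05° × 22124.1 ≈ 1.10621 m east–west.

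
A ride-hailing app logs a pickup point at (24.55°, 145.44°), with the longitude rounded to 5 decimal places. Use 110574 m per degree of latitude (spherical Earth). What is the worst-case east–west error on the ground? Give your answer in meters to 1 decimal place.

0.5 meters

Rounding to 5 decimal places leaves the longitude within ±5e-06° of the true value.
Parallels shrink by cos φ, so at 24.55° a degree of longitude is 110574 × 0.9096 ≈ 100578 m.
So at most 5e-06° × 100578 ≈ 0.50289 m east–west.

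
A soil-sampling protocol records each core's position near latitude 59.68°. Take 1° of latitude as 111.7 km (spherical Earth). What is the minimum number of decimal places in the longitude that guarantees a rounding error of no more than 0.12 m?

At 59.68° one degree of longitude covers 111700 × cos 59.68° ≈ 111700 × 0.5048 ≈ 56389.4 m.
With N decimal places the half-ulp bound is 0.5·10⁻ᴺ°, or 0.5·10⁻ᴺ × 56389.4 m on the ground.
Need 0.5 × 56389.4 × 10⁻ᴺ ≤ 0.12 → 10⁻ᴺ ≤ 4.256e-06, so N ≥ 5.37.
At 5 places the error can reach 0.282 m, but 6 places keeps it to 0.0282 m.

6 decimal places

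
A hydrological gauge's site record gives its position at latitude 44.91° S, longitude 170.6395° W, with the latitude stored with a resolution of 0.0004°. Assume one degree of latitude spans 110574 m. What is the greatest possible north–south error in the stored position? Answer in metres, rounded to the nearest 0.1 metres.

With a 0.0004° grid the true value lies within half a step, ±0.0004°/2 = ±0.0002°, of the stored one.
Along the meridian that is 0.0002° × 110574 m/° = 22.1148 m.

22.1 metres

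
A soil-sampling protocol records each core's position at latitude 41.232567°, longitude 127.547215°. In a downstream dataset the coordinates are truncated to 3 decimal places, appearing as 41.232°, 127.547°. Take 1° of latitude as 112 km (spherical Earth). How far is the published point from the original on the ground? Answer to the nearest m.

66 m

Δlat = 41.232567 − 41.232 = +0.000567°; Δlon = 127.547215 − 127.547 = +0.000215°.
N–S: 0.000567° × 112000 m/° = 63.504 m.
East–west at this latitude: 0.000215° × 112000 × cos 41.232° ≈ 0.000215 × 84229.3 = 18.1093 m.
Distance: √(63.504² + 18.1093²) ≈ 66.0356 m.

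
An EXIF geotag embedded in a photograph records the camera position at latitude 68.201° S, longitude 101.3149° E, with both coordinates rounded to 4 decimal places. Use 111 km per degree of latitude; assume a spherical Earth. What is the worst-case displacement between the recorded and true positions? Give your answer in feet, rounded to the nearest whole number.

Rounding to 4 decimal places leaves each coordinate within ±5e-05° of the true value.
Latitude error → 5e-05 × 111000 = 5.55 m along the meridian.
E–W at 68.201°: 5e-05° × 111000 × cos 68.201° = 5e-05 × 111000 × 0.3714 ≈ 2.061 m.
Worst case both components are at the extreme and orthogonal: √(5.55² + 2.061²) ≈ 5.92032 m.
Converting: 5.92032 m × 3.2808 ft/m ≈ 19.424 ft.

19 feet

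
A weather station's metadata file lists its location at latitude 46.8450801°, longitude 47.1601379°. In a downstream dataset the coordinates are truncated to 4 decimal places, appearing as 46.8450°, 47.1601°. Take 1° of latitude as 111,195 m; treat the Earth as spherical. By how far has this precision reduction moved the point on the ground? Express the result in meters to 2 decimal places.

Δlat = 46.8450801 − 46.8450 = +0.0000801°; Δlon = 47.1601379 − 47.1601 = +0.0000379°.
N–S: 0.0000801° × 111195 m/° = 8.90672 m.
E–W at 46.845°: 0.0000379° × 111195 × cos 46.845° = 0.0000379 × 111195 × 0.6840 ≈ 2.88247 m.
Hypotenuse of the two orthogonal shifts: √(8.90672² + 2.88247²) = 9.36153 m.

9.36 meters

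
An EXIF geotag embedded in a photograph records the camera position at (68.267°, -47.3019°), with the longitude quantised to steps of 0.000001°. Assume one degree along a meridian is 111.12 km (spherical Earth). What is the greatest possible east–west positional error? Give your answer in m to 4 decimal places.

0.0206 m

With a 0.000001° grid the true value lies within half a step, ±0.000001°/2 = ±5e-07°, of the stored one.
Parallels shrink by cos φ, so at 68.267° a degree of longitude is 111120 × 0.3703 ≈ 41145.7 m.
So at most 5e-07° × 41145.7 ≈ 0.0205729 m east–west.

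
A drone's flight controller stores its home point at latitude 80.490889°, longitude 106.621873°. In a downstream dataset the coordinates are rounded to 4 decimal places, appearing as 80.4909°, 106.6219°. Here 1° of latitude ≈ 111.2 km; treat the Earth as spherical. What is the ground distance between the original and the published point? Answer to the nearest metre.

Δlat = 80.490889 − 80.4909 = -0.000011°; Δlon = 106.621873 − 106.6219 = -0.000027°.
N–S: -0.000011° × 111200 m/° = -1.2232 m.
East–west at this latitude: -0.000027° × 111200 × cos 80.4909° ≈ -0.000027 × 18370.7 = -0.496009 m.
Combined displacement = (1.2232² + 0.496009²)^½ ≈ 1.31994 m.

1 metres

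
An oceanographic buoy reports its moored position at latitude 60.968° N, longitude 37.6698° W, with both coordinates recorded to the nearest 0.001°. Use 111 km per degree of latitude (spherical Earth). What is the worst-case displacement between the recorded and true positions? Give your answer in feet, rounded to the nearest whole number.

Rounding to 3 decimal places leaves each coordinate within ±0.0005° of the true value.
North–south component: 0.0005° × 111000 = 55.5 m.
E–W at 60.968°: 0.0005° × 111000 × cos 60.968° = 0.0005 × 111000 × 0.4853 ≈ 26.934 m.
Worst case both components are at the extreme and orthogonal: √(55.5² + 26.934²) ≈ 61.6903 m.
Converting: 61.6903 m × 3.2808 ft/m ≈ 202.4 ft.

202 feet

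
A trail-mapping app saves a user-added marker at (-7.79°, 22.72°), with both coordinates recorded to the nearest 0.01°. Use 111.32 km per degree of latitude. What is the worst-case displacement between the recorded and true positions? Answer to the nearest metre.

Rounding to 2 decimal places leaves each coordinate within ±0.005° of the true value.
N–S: 0.005° × 111320 m/° = 556.6 m.
East–west component at 7.79°: 0.005° × 111320 × cos 7.79° ≈ 0.005 × 110293 ≈ 551.463 m.
Worst case both components are at the extreme and orthogonal: √(556.6² + 551.463²) ≈ 783.528 m.

784 metres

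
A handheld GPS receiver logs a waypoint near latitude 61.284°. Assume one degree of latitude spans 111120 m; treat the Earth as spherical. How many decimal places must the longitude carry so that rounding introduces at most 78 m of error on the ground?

At 61.284° one degree of longitude covers 111120 × cos 61.284° ≈ 111120 × 0.4805 ≈ 53389.7 m.
With N decimal places the half-ulp bound is 0.5·10⁻ᴺ°, or 0.5·10⁻ᴺ × 53389.7 m on the ground.
Need 0.5 × 53389.7 × 10⁻ᴺ ≤ 78 → 10⁻ᴺ ≤ 2.922e-03, so N ≥ 2.53.
So 3 decimal places suffice (26.7 m); 2 would allow up to 267 m.

3 decimal places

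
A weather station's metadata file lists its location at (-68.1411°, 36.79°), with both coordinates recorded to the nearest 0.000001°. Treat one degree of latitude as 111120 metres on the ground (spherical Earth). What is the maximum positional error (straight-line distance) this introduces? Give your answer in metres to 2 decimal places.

Rounding to 6 decimal places leaves each coordinate within ±5e-07° of the true value.
North–south component: 5e-07° × 111120 = 0.05556 m.
E–W at 68.1411°: 5e-07° × 111120 × cos 68.1411° = 5e-07 × 111120 × 0.3723 ≈ 0.0206862 m.
The two errors are perpendicular, so the maximum displacement is √(0.05556² + 0.0206862²) ≈ 0.059286 m.

0.06 metres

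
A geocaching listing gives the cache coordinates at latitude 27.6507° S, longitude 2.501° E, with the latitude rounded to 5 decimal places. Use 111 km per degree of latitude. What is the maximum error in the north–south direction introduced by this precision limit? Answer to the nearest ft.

Rounding to 5 decimal places leaves the latitude within ±5e-06° of the true value.
Along the meridian that is 5e-06° × 111000 m/° = 0.555 m.
In feet: 0.555 m ÷ 0.3048 ≈ 1.8209 ft.

2 ft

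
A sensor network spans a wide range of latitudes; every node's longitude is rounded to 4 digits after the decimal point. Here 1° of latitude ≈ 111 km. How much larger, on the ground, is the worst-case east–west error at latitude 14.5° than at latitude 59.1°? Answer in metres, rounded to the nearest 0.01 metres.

2.52 metres

Rounding to 4 decimal places leaves the longitude within ±5e-05° of the true value.
Error at 14.5° = 5e-05° × 111000 × cos 14.5° ≈ 5.55 × 0.9681 = 5.3732 m.
Error at 59.1° = 5e-05° × 111000 × cos 59.1° ≈ 5.55 × 0.5135 = 2.8502 m.
So the lower-latitude error exceeds the higher by 5.3732 − 2.8502 = 2.5231 m.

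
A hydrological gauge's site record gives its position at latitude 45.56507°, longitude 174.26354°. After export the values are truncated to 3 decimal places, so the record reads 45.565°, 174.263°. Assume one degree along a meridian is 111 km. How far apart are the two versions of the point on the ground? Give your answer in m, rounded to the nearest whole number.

Δlat = 45.56507 − 45.565 = +0.00007°; Δlon = 174.26354 − 174.263 = +0.00054°.
North–south shift: 0.00007 × 111000 = 7.77 m.
E–W at 45.565°: 0.00054° × 111000 × cos 45.565° = 0.00054 × 111000 × 0.7001 ≈ 41.964 m.
Combined displacement = (7.77² + 41.964²)^½ ≈ 42.6773 m.

43 m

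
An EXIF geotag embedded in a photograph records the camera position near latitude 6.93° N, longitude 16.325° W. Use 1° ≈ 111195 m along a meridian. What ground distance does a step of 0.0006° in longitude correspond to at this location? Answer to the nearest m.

0.0006° of longitude at 6.93° is 0.0006 × 111195 × cos 6.93° ≈ 0.0006 × 110383 = 66.2296 m.

66 m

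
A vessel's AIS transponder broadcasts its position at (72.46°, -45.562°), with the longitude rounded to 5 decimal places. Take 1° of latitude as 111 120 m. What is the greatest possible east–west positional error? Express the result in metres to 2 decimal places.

0.17 metres

Rounding to 5 decimal places leaves the longitude within ±5e-06° of the true value.
Parallels shrink by cos φ, so at 72.46° a degree of longitude is 111120 × 0.3014 ≈ 33488.4 m.
East–west error: 5e-06° × 33488.4 m/° ≈ 0.167442 m.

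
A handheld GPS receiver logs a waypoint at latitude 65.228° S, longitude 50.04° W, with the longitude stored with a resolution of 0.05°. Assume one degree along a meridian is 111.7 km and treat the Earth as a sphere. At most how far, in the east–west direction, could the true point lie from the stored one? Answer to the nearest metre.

With a 0.05° grid the true value lies within half a step, ±0.05°/2 = ±0.025°, of the stored one.
At latitude 65.228° a degree of longitude spans 111700 m × cos 65.228° = 111700 × 0.4190 ≈ 46803.2 m.
East–west error: 0.025° × 46803.2 m/° ≈ 1170.08 m.

1170 metres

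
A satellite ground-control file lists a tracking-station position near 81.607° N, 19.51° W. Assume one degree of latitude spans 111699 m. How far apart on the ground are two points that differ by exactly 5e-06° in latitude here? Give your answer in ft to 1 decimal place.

1.8 ft

Along a meridian 5e-06° is 5e-06 × 111699 = 0.558495 m.
Converting: 0.558495 m × 3.2808 ft/m ≈ 1.8323 ft.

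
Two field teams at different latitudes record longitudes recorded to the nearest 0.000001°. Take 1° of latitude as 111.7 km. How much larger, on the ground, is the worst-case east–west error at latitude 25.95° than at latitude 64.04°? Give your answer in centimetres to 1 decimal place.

Rounding to 6 decimal places leaves the longitude within ±5e-07° of the true value.
At 25.95°: 5e-07° × 111700 × cos 25.95° = 5e-07 × 111700 × 0.8992 ≈ 0.050219 m.
At 64.04°: 5e-07° × 111700 × cos 64.04° = 5e-07 × 111700 × 0.4377 ≈ 0.024448 m.
So the lower-latitude error exceeds the higher by 0.050219 − 0.024448 = 0.025771 m.
That is 0.025771 m = 2.5771 cm.

2.6 centimetres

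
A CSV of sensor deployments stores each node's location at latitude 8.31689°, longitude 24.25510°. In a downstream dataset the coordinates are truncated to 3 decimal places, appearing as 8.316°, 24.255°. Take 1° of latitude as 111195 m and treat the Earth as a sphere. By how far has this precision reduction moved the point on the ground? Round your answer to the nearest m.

The latitude changed by +0.00089° and the longitude by +0.00010°.
N–S: 0.00089° × 111195 m/° = 98.9636 m.
East–west at this latitude: 0.00010° × 111195 × cos 8.316° ≈ 0.00010 × 110026 = 11.0026 m.
Distance: √(98.9636² + 11.0026²) ≈ 99.5733 m.

100 m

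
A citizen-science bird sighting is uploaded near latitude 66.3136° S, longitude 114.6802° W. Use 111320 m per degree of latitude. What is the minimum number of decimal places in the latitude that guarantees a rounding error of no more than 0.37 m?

6 decimal places

One degree of latitude covers 111320 m.
With N decimal places the half-ulp bound is 0.5·10⁻ᴺ°, or 0.5·10⁻ᴺ × 111320 m on the ground.
Setting 55660 × 10⁻ᴺ ≤ 0.37 gives 10ᴺ ≥ 1.504e+05, i.e. N ≥ 5.18.
So 6 decimal places suffice (0.0557 m); 5 would allow up to 0.557 m.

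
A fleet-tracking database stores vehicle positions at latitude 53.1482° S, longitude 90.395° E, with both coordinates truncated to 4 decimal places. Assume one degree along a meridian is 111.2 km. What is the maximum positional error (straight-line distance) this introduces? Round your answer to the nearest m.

13 m

Truncating at 4 decimal places can drop up to a full unit in the last place, so each coordinate may be off by as much as 0.0001°.
Latitude error → 0.0001 × 111200 = 11.12 m along the meridian.
E–W at 53.1482°: 0.0001° × 111200 × cos 53.1482° = 0.0001 × 111200 × 0.5997 ≈ 6.66919 m.
Combining orthogonally: (11.12² + 6.66919²)^½ ≈ 12.9666 m.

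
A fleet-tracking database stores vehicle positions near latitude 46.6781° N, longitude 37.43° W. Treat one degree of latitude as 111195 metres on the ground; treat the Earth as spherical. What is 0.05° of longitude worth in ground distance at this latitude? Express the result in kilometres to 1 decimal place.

3.8 kilometres

One degree of longitude here spans 111195 × cos 46.6781° = 111195 × 0.6861 ≈ 76290.5 m; 0.05° of that is 3814.52 m.
That is 3814.52 m = 3.8145 km.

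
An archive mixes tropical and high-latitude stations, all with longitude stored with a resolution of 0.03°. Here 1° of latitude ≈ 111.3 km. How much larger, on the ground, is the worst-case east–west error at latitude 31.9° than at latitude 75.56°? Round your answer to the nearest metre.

1001 metres

With a 0.03° grid the true value lies within half a step, ±0.03°/2 = ±0.015°, of the stored one.
Error at 31.9° = 0.015° × 111300 × cos 31.9° ≈ 1669.5 × 0.8490 = 1417.4 m.
At 75.56°: 0.015° × 111300 × cos 75.56° = 0.015 × 111300 × 0.2494 ≈ 416.32 m.
So the lower-latitude error exceeds the higher by 1417.4 − 416.32 = 1001 m.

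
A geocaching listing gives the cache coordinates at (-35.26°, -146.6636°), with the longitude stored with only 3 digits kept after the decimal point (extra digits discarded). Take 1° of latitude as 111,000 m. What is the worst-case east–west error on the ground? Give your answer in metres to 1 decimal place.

Truncating at 3 decimal places can drop up to a full unit in the last place, so the longitude may be off by as much as 0.001°.
Parallels shrink by cos φ, so at 35.26° a degree of longitude is 111000 × 0.8165 ≈ 90636 m.
Maximum E–W displacement: 0.001 × 90636 = 90.636 m.

90.6 metres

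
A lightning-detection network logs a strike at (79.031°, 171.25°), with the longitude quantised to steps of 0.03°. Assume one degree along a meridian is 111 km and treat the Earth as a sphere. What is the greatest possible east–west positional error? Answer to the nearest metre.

With a 0.03° grid the true value lies within half a step, ±0.03°/2 = ±0.015°, of the stored one.
At latitude 79.031° a degree of longitude spans 111000 m × cos 79.031° = 111000 × 0.1903 ≈ 21120.8 m.
So at most 0.015° × 21120.8 ≈ 316.813 m east–west.

317 metres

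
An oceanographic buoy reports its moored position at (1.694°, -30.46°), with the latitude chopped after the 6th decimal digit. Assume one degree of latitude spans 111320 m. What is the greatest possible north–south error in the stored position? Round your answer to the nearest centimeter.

Truncating at 6 decimal places can drop up to a full unit in the last place, so the latitude may be off by as much as 1e-06°.
North–south distance: 1e-06° × 111320 m/° = 0.11132 m.
That is 0.11132 m = 11.132 cm.

11 centimeters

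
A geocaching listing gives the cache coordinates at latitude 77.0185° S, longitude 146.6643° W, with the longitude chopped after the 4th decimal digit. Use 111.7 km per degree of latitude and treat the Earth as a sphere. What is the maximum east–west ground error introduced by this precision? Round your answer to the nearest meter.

3 meters

Truncating at 4 decimal places can drop up to a full unit in the last place, so the longitude may be off by as much as 0.0001°.
At latitude 77.0185° a degree of longitude spans 111700 m × cos 77.0185° = 111700 × 0.2246 ≈ 25091.9 m.
So at most 0.0001° × 25091.9 ≈ 2.50919 m east–west.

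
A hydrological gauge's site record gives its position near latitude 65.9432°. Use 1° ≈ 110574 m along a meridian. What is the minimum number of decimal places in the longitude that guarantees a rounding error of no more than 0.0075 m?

At 65.9432° one degree of longitude covers 110574 × cos 65.9432° ≈ 110574 × 0.4076 ≈ 45074.6 m.
Rounding to N decimal places gives at most 0.5 × 10⁻ᴺ degrees of error, i.e. 0.5 × 10⁻ᴺ × 45074.6 m.
Setting 22537.3 × 10⁻ᴺ ≤ 0.0075 gives 10ᴺ ≥ 3.005e+06, i.e. N ≥ 6.48.
So 7 decimal places suffice (0.00225 m); 6 would allow up to 0.0225 m.

7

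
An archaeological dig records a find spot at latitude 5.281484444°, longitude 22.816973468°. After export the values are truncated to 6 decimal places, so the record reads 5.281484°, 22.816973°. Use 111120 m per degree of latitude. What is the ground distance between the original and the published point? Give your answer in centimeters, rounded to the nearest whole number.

7 centimeters

The latitude changed by +0.000000444° and the longitude by +0.000000468°.
North–south shift: 0.000000444 × 111120 = 0.0493373 m.
E–W at 5.28148°: 0.000000468° × 111120 × cos 5.28148° = 0.000000468 × 111120 × 0.9958 ≈ 0.0517834 m.
Distance: √(0.0493373² + 0.0517834²) ≈ 0.071524 m.
That is 0.071524 m = 7.1524 cm.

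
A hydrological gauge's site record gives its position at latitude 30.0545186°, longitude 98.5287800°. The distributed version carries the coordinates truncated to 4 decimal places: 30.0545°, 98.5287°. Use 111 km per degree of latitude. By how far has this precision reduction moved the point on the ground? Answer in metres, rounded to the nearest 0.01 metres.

7.96 metres

Δlat = 30.0545186 − 30.0545 = +0.0000186°; Δlon = 98.5287800 − 98.5287 = +0.0000800°.
North–south shift: 0.0000186 × 111000 = 2.0646 m.
E–W at 30.0545°: 0.0000800° × 111000 × cos 30.0545° = 0.0000800 × 111000 × 0.8655 ≈ 7.68608 m.
Hypotenuse of the two orthogonal shifts: √(2.0646² + 7.68608²) = 7.95854 m.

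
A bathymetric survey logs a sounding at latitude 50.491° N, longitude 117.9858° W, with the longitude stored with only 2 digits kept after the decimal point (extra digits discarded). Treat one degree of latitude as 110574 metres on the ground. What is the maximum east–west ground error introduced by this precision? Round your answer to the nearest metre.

703 metres

Truncating at 2 decimal places can drop up to a full unit in the last place, so the longitude may be off by as much as 0.01°.
One degree of longitude at 50.491° is 110574 × cos 50.491° ≈ 110574 × 0.6362 = 70347.1 m.
East–west error: 0.01° × 70347.1 m/° ≈ 703.471 m.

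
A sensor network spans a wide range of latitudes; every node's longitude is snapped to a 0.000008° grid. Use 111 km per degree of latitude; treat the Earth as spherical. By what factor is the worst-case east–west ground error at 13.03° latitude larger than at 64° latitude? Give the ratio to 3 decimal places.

2.222

With a 0.000008° grid the true value lies within half a step, ±0.000008°/2 = ±4e-06°, of the stored one.
At 13.03°: 4e-06° × 111000 × cos 13.03° = 4e-06 × 111000 × 0.9743 ≈ 0.43257 m.
Error at 64° = 4e-06° × 111000 × cos 64° ≈ 0.444 × 0.4384 = 0.19464 m.
The ratio reduces to cos 13.03° / cos 64° = 0.9743/0.4384 ≈ 2.2224.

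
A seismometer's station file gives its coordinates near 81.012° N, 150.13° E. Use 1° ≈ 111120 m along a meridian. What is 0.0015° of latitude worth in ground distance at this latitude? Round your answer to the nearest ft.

0.0015° × 111120 m/° = 166.68 m.
In feet: 166.68 m ÷ 0.3048 ≈ 546.85 ft.

547 ft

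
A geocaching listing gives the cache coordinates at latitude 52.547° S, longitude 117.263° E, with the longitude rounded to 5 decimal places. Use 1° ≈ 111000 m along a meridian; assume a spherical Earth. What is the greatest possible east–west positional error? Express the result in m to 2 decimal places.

Rounding to 5 decimal places leaves the longitude within ±5e-06° of the true value.
Parallels shrink by cos φ, so at 52.547° a degree of longitude is 111000 × 0.6081 ≈ 67500.3 m.
Maximum E–W displacement: 5e-06 × 67500.3 = 0.337501 m.

0.34 m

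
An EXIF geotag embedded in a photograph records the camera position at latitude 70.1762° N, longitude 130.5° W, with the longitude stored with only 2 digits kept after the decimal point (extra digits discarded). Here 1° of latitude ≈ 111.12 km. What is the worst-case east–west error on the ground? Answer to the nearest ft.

1236 ft

Truncating at 2 decimal places can drop up to a full unit in the last place, so the longitude may be off by as much as 0.01°.
One degree of longitude at 70.1762° is 111120 × cos 70.1762° ≈ 111120 × 0.3391 = 37684 m.
Maximum E–W displacement: 0.01 × 37684 = 376.84 m.
In feet: 376.84 m ÷ 0.3048 ≈ 1236.4 ft.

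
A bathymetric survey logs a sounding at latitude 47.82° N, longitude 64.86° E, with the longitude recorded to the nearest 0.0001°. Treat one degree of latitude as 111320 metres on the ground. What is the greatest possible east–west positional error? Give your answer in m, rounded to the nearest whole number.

Rounding to 4 decimal places leaves the longitude within ±5e-05° of the true value.
At latitude 47.82° a degree of longitude spans 111320 m × cos 47.82° = 111320 × 0.6715 ≈ 74747.1 m.
Maximum E–W displacement: 5e-05 × 74747.1 = 3.73736 m.

4 m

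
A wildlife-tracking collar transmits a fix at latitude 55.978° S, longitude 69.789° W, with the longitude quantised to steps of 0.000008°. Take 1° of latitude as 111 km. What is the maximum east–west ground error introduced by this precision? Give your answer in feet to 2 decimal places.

With a 0.000008° grid the true value lies within half a step, ±0.000008°/2 = ±4e-06°, of the stored one.
At latitude 55.978° a degree of longitude spans 111000 m × cos 55.978° = 111000 × 0.5595 ≈ 62105.7 m.
East–west error: 4e-06° × 62105.7 m/° ≈ 0.248423 m.
Converting: 0.248423 m × 3.2808 ft/m ≈ 0.81504 ft.

0.82 feet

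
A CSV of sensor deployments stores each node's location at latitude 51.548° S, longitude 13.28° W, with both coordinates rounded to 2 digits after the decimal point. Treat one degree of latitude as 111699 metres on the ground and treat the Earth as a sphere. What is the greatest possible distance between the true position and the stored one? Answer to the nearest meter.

658 meters

Rounding to 2 decimal places leaves each coordinate within ±0.005° of the true value.
Latitude error → 0.005 × 111699 = 558.495 m along the meridian.
Longitude error → 0.005 × 111699 × cos 51.548° = 0.005 × 111699 × 0.6219 ≈ 347.305 m.
Worst case both components are at the extreme and orthogonal: √(558.495² + 347.305²) ≈ 657.676 m.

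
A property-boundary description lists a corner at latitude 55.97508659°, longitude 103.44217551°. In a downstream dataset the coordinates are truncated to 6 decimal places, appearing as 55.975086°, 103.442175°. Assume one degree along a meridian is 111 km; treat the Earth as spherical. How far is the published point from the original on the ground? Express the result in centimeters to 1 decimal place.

7.3 centimeters

The latitude changed by +0.00000059° and the longitude by +0.00000051°.
N–S: 0.00000059° × 111000 m/° = 0.06549 m.
E–W at 55.9751°: 0.00000051° × 111000 × cos 55.9751° = 0.00000051 × 111000 × 0.5596 ≈ 0.0316763 m.
Hypotenuse of the two orthogonal shifts: √(0.06549² + 0.0316763²) = 0.0727484 m.
That is 0.0727484 m = 7.2748 cm.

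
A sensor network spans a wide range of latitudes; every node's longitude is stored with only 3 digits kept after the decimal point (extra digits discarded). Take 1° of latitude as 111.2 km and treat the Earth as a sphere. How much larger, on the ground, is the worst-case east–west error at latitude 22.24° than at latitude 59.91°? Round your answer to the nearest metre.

Truncating at 3 decimal places can drop up to a full unit in the last place, so the longitude may be off by as much as 0.001°.
Error at 22.24° = 0.001° × 111200 × cos 22.24° ≈ 111.2 × 0.9256 = 102.93 m.
Error at 59.91° = 0.001° × 111200 × cos 59.91° ≈ 111.2 × 0.5014 = 55.751 m.
Difference: 102.93 − 55.751 = 47.176 m.

47 metres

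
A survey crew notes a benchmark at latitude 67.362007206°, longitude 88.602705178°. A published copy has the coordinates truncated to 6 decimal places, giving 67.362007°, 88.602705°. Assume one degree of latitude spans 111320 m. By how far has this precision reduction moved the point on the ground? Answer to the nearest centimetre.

Δlat = 67.362007206 − 67.362007 = +0.000000206°; Δlon = 88.602705178 − 88.602705 = +0.000000178°.
N–S: 0.000000206° × 111320 m/° = 0.0229319 m.
E–W at 67.362°: 0.000000178° × 111320 × cos 67.362° = 0.000000178 × 111320 × 0.3849 ≈ 0.00762692 m.
Hypotenuse of the two orthogonal shifts: √(0.0229319² + 0.00762692²) = 0.024167 m.
That is 0.024167 m = 2.4167 cm.

2 centimetres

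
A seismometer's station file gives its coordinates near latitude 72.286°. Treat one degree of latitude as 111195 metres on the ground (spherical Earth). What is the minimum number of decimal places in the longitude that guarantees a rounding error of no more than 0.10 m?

At 72.286° one degree of longitude covers 111195 × cos 72.286° ≈ 111195 × 0.3043 ≈ 33832.8 m.
N decimal places → at most half a unit in the last place, 0.5 × 10⁻ᴺ° = 33832.8/2 × 10⁻ᴺ m.
Setting 16916.4 × 10⁻ᴺ ≤ 0.10 gives 10ᴺ ≥ 1.692e+05, i.e. N ≥ 5.23.
N = 5 would give 0.169 m (too coarse); N = 6 gives 0.0169 m ≤ 0.10 m.

6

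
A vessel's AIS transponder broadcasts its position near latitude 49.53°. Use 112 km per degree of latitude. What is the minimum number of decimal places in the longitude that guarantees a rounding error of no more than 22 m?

At 49.53° one degree of longitude covers 112000 × cos 49.53° ≈ 112000 × 0.6490 ≈ 72693.6 m.
Rounding to N decimal places gives at most 0.5 × 10⁻ᴺ degrees of error, i.e. 0.5 × 10⁻ᴺ × 72693.6 m.
Need 0.5 × 72693.6 × 10⁻ᴺ ≤ 22 → 10⁻ᴺ ≤ 6.053e-04, so N ≥ 3.22.
So 4 decimal places suffice (3.63 m); 3 would allow up to 36.3 m.

4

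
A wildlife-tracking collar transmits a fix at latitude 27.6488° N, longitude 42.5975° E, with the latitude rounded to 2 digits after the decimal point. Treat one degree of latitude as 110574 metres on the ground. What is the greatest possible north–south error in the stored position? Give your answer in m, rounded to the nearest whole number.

Rounding to 2 decimal places leaves the latitude within ±0.005° of the true value.
Along the meridian that is 0.005° × 110574 m/° = 552.87 m.

553 m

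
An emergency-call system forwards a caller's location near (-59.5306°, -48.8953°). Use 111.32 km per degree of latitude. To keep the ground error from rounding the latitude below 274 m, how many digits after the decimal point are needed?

One degree of latitude covers 111320 m.
N decimal places → at most half a unit in the last place, 0.5 × 10⁻ᴺ° = 111320/2 × 10⁻ᴺ m.
Setting 55660 × 10⁻ᴺ ≤ 274 gives 10ᴺ ≥ 203.1, i.e. N ≥ 2.31.
So 3 decimal places suffice (55.7 m); 2 would allow up to 557 m.

3 decimal places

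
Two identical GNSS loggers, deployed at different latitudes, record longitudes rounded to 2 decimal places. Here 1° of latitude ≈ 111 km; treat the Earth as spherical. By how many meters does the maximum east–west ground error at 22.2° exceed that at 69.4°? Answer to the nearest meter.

Rounding to 2 decimal places leaves the longitude within ±0.005° of the true value.
At 22.2°: 0.005° × 111000 × cos 22.2° = 0.005 × 111000 × 0.9259 ≈ 513.86 m.
At 69.4°: 0.005° × 111000 × cos 69.4° = 0.005 × 111000 × 0.3518 ≈ 195.27 m.
So the lower-latitude error exceeds the higher by 513.86 − 195.27 = 318.59 m.

319 meters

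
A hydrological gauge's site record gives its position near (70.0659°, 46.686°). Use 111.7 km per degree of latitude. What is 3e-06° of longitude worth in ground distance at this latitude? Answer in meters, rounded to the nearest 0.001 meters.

0.114 meters

3e-06° of longitude at 70.0659° is 3e-06 × 111700 × cos 70.0659° ≈ 3e-06 × 38082.9 = 0.114249 m.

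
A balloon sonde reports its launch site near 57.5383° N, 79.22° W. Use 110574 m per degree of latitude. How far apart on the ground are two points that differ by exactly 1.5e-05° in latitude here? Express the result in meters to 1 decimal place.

Along a meridian 1.5e-05° is 1.5e-05 × 110574 = 1.65861 m.

1.7 meters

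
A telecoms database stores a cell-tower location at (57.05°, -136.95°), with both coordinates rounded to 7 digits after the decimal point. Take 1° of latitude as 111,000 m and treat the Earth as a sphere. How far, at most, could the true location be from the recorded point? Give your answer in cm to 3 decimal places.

Rounding to 7 decimal places leaves each coordinate within ±5e-08° of the true value.
Latitude error → 5e-08 × 111000 = 0.00555 m along the meridian.
E–W at 57.05°: 5e-08° × 111000 × cos 57.05° = 5e-08 × 111000 × 0.5439 ≈ 0.00301868 m.
Worst case both components are at the extreme and orthogonal: √(0.00555² + 0.00301868²) ≈ 0.00631783 m.
That is 0.00631783 m = 0.63178 cm.

0.632 cm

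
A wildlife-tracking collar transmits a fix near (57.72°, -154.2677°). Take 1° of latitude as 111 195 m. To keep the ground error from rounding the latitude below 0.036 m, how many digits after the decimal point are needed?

One degree of latitude covers 111195 m.
N decimal places → at most half a unit in the last place, 0.5 × 10⁻ᴺ° = 111195/2 × 10⁻ᴺ m.
Need 0.5 × 111195 × 10⁻ᴺ ≤ 0.036 → 10⁻ᴺ ≤ 6.475e-07, so N ≥ 6.19.
N = 6 would give 0.0556 m (too coarse); N = 7 gives 0.00556 m ≤ 0.036 m.

7 decimal places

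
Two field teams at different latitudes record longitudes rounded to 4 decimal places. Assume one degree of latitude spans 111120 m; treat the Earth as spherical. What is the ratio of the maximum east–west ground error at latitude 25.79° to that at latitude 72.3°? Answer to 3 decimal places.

2.962

Rounding to 4 decimal places leaves the longitude within ±5e-05° of the true value.
Error at 25.79° = 5e-05° × 111120 × cos 25.79° ≈ 5.556 × 0.9004 = 5.0026 m.
Error at 72.3° = 5e-05° × 111120 × cos 72.3° ≈ 5.556 × 0.3040 = 1.6892 m.
Ratio: 5.0026 / 1.6892 = cos 25.79° / cos 72.3° ≈ 2.9615.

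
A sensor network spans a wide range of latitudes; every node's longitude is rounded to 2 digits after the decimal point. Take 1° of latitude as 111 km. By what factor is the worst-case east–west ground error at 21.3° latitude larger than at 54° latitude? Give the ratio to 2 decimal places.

1.59

Rounding to 2 decimal places leaves the longitude within ±0.005° of the true value.
At 21.3°: 0.005° × 111000 × cos 21.3° = 0.005 × 111000 × 0.9317 ≈ 517.09 m.
At 54°: 0.005° × 111000 × cos 54° = 0.005 × 111000 × 0.5878 ≈ 326.22 m.
The ratio reduces to cos 21.3° / cos 54° = 0.9317/0.5878 ≈ 1.5851.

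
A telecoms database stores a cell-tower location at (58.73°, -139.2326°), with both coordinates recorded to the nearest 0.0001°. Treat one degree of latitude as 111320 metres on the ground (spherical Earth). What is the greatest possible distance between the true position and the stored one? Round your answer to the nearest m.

Rounding to 4 decimal places leaves each coordinate within ±5e-05° of the true value.
N–S: 5e-05° × 111320 m/° = 5.566 m.
E–W at 58.73°: 5e-05° × 111320 × cos 58.73° = 5e-05 × 111320 × 0.5191 ≈ 2.88915 m.
Combining orthogonally: (5.566² + 2.88915²)^½ ≈ 6.27117 m.

6 m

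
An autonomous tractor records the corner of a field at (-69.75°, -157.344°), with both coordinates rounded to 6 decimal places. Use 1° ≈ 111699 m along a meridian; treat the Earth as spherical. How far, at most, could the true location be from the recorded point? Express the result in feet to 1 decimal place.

Rounding to 6 decimal places leaves each coordinate within ±5e-07° of the true value.
North–south component: 5e-07° × 111699 = 0.0558495 m.
Longitude error → 5e-07 × 111699 × cos 69.75° = 5e-07 × 111699 × 0.3461 ≈ 0.0193305 m.
Combining orthogonally: (0.0558495² + 0.0193305²)^½ ≈ 0.0591002 m.
Converting: 0.0591002 m × 3.2808 ft/m ≈ 0.1939 ft.

0.2 feet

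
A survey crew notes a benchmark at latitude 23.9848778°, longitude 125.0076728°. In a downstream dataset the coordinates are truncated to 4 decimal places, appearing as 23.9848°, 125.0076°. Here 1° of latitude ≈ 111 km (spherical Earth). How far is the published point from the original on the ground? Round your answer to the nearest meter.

Δlat = 23.9848778 − 23.9848 = +0.0000778°; Δlon = 125.0076728 − 125.0076 = +0.0000728°.
N–S: 0.0000778° × 111000 m/° = 8.6358 m.
E–W at 23.9848°: 0.0000728° × 111000 × cos 23.9848° = 0.0000728 × 111000 × 0.9137 ≈ 7.38305 m.
Combined displacement = (8.6358² + 7.38305²)^½ ≈ 11.3616 m.

11 meters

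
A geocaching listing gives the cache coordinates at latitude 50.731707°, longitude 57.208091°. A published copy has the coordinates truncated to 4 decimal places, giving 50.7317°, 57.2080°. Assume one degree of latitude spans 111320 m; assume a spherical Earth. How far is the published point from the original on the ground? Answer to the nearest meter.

6 meters

The latitude changed by +0.000007° and the longitude by +0.000091°.
N–S: 0.000007° × 111320 m/° = 0.77924 m.
E–W at 50.7317°: 0.000091° × 111320 × cos 50.7317° = 0.000091 × 111320 × 0.6330 ≈ 6.41189 m.
Distance: √(0.77924² + 6.41189²) ≈ 6.45906 m.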